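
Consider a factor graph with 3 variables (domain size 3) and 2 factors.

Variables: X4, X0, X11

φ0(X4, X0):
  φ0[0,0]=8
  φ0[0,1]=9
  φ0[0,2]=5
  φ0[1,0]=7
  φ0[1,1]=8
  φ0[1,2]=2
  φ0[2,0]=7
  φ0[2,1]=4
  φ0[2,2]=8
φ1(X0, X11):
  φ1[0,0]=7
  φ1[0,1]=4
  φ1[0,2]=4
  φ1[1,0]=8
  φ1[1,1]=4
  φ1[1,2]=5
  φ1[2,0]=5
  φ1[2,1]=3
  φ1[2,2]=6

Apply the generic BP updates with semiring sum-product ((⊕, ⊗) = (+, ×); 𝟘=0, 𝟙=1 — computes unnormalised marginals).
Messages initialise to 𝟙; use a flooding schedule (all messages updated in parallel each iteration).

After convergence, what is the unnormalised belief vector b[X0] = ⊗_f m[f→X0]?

b[X0] = [330, 357, 210]

init: all messages = 𝟙 over 3 values
r1 m[φ0→X4] = [22, 17, 19]
r1 m[φ0→X0] = [22, 21, 15]
r1 m[φ1→X0] = [15, 17, 14]
r1 m[φ1→X11] = [20, 11, 15]
r1 m[X4→φ0] = [1, 1, 1]
r1 m[X0→φ0] = [1, 1, 1]
r1 m[X0→φ1] = [1, 1, 1]
r1 m[X11→φ1] = [1, 1, 1]
r2 m[φ0→X4] = [22, 17, 19]
r2 m[φ0→X0] = [22, 21, 15]
r2 m[φ1→X0] = [15, 17, 14]
r2 m[φ1→X11] = [20, 11, 15]
r2 m[X4→φ0] = [1, 1, 1]
r2 m[X0→φ0] = [15, 17, 14]
r2 m[X0→φ1] = [22, 21, 15]
r2 m[X11→φ1] = [1, 1, 1]
r3 m[φ0→X4] = [343, 269, 285]
r3 m[φ0→X0] = [22, 21, 15]
r3 m[φ1→X0] = [15, 17, 14]
r3 m[φ1→X11] = [397, 217, 283]
r3 m[X4→φ0] = [1, 1, 1]
r3 m[X0→φ0] = [15, 17, 14]
r3 m[X0→φ1] = [22, 21, 15]
r3 m[X11→φ1] = [1, 1, 1]
r4 m[φ0→X4] = [343, 269, 285]
r4 m[φ0→X0] = [22, 21, 15]
r4 m[φ1→X0] = [15, 17, 14]
r4 m[φ1→X11] = [397, 217, 283]
r4 m[X4→φ0] = [1, 1, 1]
r4 m[X0→φ0] = [15, 17, 14]
r4 m[X0→φ1] = [22, 21, 15]
r4 m[X11→φ1] = [1, 1, 1]
fixed point reached at round 4
b[X0] = ⊗ incoming = [330, 357, 210]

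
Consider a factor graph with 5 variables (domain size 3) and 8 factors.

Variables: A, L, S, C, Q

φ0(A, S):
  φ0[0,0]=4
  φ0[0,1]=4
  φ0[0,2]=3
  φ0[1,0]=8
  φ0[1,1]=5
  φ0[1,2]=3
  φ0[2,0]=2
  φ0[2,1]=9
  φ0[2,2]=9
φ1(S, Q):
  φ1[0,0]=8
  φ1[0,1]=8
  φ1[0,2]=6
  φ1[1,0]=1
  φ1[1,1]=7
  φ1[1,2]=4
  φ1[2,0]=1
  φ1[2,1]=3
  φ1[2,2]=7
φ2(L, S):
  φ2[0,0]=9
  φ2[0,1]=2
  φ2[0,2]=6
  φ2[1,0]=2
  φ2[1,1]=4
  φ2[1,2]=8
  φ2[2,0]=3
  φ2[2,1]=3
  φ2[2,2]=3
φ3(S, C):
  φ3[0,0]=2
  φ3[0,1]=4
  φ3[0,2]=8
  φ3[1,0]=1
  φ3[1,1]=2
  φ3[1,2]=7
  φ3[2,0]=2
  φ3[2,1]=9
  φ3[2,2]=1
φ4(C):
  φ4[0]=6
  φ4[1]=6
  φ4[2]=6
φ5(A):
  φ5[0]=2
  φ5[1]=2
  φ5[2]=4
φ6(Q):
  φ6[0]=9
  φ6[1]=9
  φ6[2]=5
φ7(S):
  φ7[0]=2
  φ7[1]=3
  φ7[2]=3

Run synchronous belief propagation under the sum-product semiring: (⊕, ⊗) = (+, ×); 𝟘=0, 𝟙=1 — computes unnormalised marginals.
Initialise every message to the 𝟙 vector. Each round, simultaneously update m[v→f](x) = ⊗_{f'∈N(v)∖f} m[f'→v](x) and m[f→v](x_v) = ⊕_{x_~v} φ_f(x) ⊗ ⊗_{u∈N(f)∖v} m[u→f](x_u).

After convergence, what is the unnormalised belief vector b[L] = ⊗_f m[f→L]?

init: all messages = 𝟙 over 3 values
r1 m[φ0→A] = [11, 16, 20]
r1 m[φ0→S] = [14, 18, 15]
r1 m[φ1→S] = [22, 12, 11]
r1 m[φ1→Q] = [10, 18, 17]
r1 m[φ2→L] = [17, 14, 9]
r1 m[φ2→S] = [14, 9, 17]
r1 m[φ3→S] = [14, 10, 12]
r1 m[φ3→C] = [5, 15, 16]
r1 m[φ4→C] = [6, 6, 6]
r1 m[φ5→A] = [2, 2, 4]
r1 m[φ6→Q] = [9, 9, 5]
r1 m[φ7→S] = [2, 3, 3]
r1 m[A→φ0] = [1, 1, 1]
r1 m[A→φ5] = [1, 1, 1]
r1 m[L→φ2] = [1, 1, 1]
r1 m[S→φ0] = [1, 1, 1]
r1 m[S→φ1] = [1, 1, 1]
r1 m[S→φ2] = [1, 1, 1]
r1 m[S→φ3] = [1, 1, 1]
r1 m[S→φ7] = [1, 1, 1]
r1 m[C→φ3] = [1, 1, 1]
r1 m[C→φ4] = [1, 1, 1]
r1 m[Q→φ1] = [1, 1, 1]
r1 m[Q→φ6] = [1, 1, 1]
r2 m[φ0→A] = [11, 16, 20]
r2 m[φ0→S] = [14, 18, 15]
r2 m[φ1→S] = [22, 12, 11]
r2 m[φ1→Q] = [10, 18, 17]
r2 m[φ2→L] = [17, 14, 9]
r2 m[φ2→S] = [14, 9, 17]
r2 m[φ3→S] = [14, 10, 12]
r2 m[φ3→C] = [5, 15, 16]
r2 m[φ4→C] = [6, 6, 6]
r2 m[φ5→A] = [2, 2, 4]
r2 m[φ6→Q] = [9, 9, 5]
r2 m[φ7→S] = [2, 3, 3]
r2 m[A→φ0] = [2, 2, 4]
r2 m[A→φ5] = [11, 16, 20]
r2 m[L→φ2] = [1, 1, 1]
r2 m[S→φ0] = [8624, 3240, 6732]
r2 m[S→φ1] = [5488, 4860, 9180]
r2 m[S→φ2] = [8624, 6480, 5940]
r2 m[S→φ3] = [8624, 5832, 8415]
r2 m[S→φ7] = [60368, 19440, 33660]
r2 m[C→φ3] = [6, 6, 6]
r2 m[C→φ4] = [5, 15, 16]
r2 m[Q→φ1] = [9, 9, 5]
r2 m[Q→φ6] = [10, 18, 17]
r3 m[φ0→A] = [67652, 105388, 106996]
r3 m[φ0→S] = [32, 54, 48]
r3 m[φ1→S] = [174, 92, 71]
r3 m[φ1→Q] = [57944, 105464, 116628]
r3 m[φ2→L] = [126216, 90688, 63132]
r3 m[φ2→S] = [14, 9, 17]
r3 m[φ3→S] = [84, 60, 72]
r3 m[φ3→C] = [39910, 121895, 118231]
r3 m[φ4→C] = [6, 6, 6]
r3 m[φ5→A] = [2, 2, 4]
r3 m[φ6→Q] = [9, 9, 5]
r3 m[φ7→S] = [2, 3, 3]
r3 m[A→φ0] = [2, 2, 4]
r3 m[A→φ5] = [11, 16, 20]
r3 m[L→φ2] = [1, 1, 1]
r3 m[S→φ0] = [8624, 3240, 6732]
r3 m[S→φ1] = [5488, 4860, 9180]
r3 m[S→φ2] = [8624, 6480, 5940]
r3 m[S→φ3] = [8624, 5832, 8415]
r3 m[S→φ7] = [60368, 19440, 33660]
r3 m[C→φ3] = [6, 6, 6]
r3 m[C→φ4] = [5, 15, 16]
r3 m[Q→φ1] = [9, 9, 5]
r3 m[Q→φ6] = [10, 18, 17]
r4 m[φ0→A] = [67652, 105388, 106996]
r4 m[φ0→S] = [32, 54, 48]
r4 m[φ1→S] = [174, 92, 71]
r4 m[φ1→Q] = [57944, 105464, 116628]
r4 m[φ2→L] = [126216, 90688, 63132]
r4 m[φ2→S] = [14, 9, 17]
r4 m[φ3→S] = [84, 60, 72]
r4 m[φ3→C] = [39910, 121895, 118231]
r4 m[φ4→C] = [6, 6, 6]
r4 m[φ5→A] = [2, 2, 4]
r4 m[φ6→Q] = [9, 9, 5]
r4 m[φ7→S] = [2, 3, 3]
r4 m[A→φ0] = [2, 2, 4]
r4 m[A→φ5] = [67652, 105388, 106996]
r4 m[L→φ2] = [1, 1, 1]
r4 m[S→φ0] = [409248, 149040, 260712]
r4 m[S→φ1] = [75264, 87480, 176256]
r4 m[S→φ2] = [935424, 894240, 736128]
r4 m[S→φ3] = [155904, 134136, 173808]
r4 m[S→φ7] = [6547968, 2682720, 4171392]
r4 m[C→φ3] = [6, 6, 6]
r4 m[C→φ4] = [39910, 121895, 118231]
r4 m[Q→φ1] = [9, 9, 5]
r4 m[Q→φ6] = [57944, 105464, 116628]
r5 m[φ0→A] = [3015288, 4801320, 4506264]
r5 m[φ0→S] = [32, 54, 48]
r5 m[φ1→S] = [174, 92, 71]
r5 m[φ1→Q] = [865848, 1743240, 2035296]
r5 m[φ2→L] = [14624064, 11336832, 7697376]
r5 m[φ2→S] = [14, 9, 17]
r5 m[φ3→S] = [84, 60, 72]
r5 m[φ3→C] = [793560, 2456160, 2359992]
r5 m[φ4→C] = [6, 6, 6]
r5 m[φ5→A] = [2, 2, 4]
r5 m[φ6→Q] = [9, 9, 5]
r5 m[φ7→S] = [2, 3, 3]
r5 m[A→φ0] = [2, 2, 4]
r5 m[A→φ5] = [67652, 105388, 106996]
r5 m[L→φ2] = [1, 1, 1]
r5 m[S→φ0] = [409248, 149040, 260712]
r5 m[S→φ1] = [75264, 87480, 176256]
r5 m[S→φ2] = [935424, 894240, 736128]
r5 m[S→φ3] = [155904, 134136, 173808]
r5 m[S→φ7] = [6547968, 2682720, 4171392]
r5 m[C→φ3] = [6, 6, 6]
r5 m[C→φ4] = [39910, 121895, 118231]
r5 m[Q→φ1] = [9, 9, 5]
r5 m[Q→φ6] = [57944, 105464, 116628]
r6 m[φ0→A] = [3015288, 4801320, 4506264]
r6 m[φ0→S] = [32, 54, 48]
r6 m[φ1→S] = [174, 92, 71]
r6 m[φ1→Q] = [865848, 1743240, 2035296]
r6 m[φ2→L] = [14624064, 11336832, 7697376]
r6 m[φ2→S] = [14, 9, 17]
r6 m[φ3→S] = [84, 60, 72]
r6 m[φ3→C] = [793560, 2456160, 2359992]
r6 m[φ4→C] = [6, 6, 6]
r6 m[φ5→A] = [2, 2, 4]
r6 m[φ6→Q] = [9, 9, 5]
r6 m[φ7→S] = [2, 3, 3]
r6 m[A→φ0] = [2, 2, 4]
r6 m[A→φ5] = [3015288, 4801320, 4506264]
r6 m[L→φ2] = [1, 1, 1]
r6 m[S→φ0] = [409248, 149040, 260712]
r6 m[S→φ1] = [75264, 87480, 176256]
r6 m[S→φ2] = [935424, 894240, 736128]
r6 m[S→φ3] = [155904, 134136, 173808]
r6 m[S→φ7] = [6547968, 2682720, 4171392]
r6 m[C→φ3] = [6, 6, 6]
r6 m[C→φ4] = [793560, 2456160, 2359992]
r6 m[Q→φ1] = [9, 9, 5]
r6 m[Q→φ6] = [865848, 1743240, 2035296]
r7 m[φ0→A] = [3015288, 4801320, 4506264]
r7 m[φ0→S] = [32, 54, 48]
r7 m[φ1→S] = [174, 92, 71]
r7 m[φ1→Q] = [865848, 1743240, 2035296]
r7 m[φ2→L] = [14624064, 11336832, 7697376]
r7 m[φ2→S] = [14, 9, 17]
r7 m[φ3→S] = [84, 60, 72]
r7 m[φ3→C] = [793560, 2456160, 2359992]
r7 m[φ4→C] = [6, 6, 6]
r7 m[φ5→A] = [2, 2, 4]
r7 m[φ6→Q] = [9, 9, 5]
r7 m[φ7→S] = [2, 3, 3]
r7 m[A→φ0] = [2, 2, 4]
r7 m[A→φ5] = [3015288, 4801320, 4506264]
r7 m[L→φ2] = [1, 1, 1]
r7 m[S→φ0] = [409248, 149040, 260712]
r7 m[S→φ1] = [75264, 87480, 176256]
r7 m[S→φ2] = [935424, 894240, 736128]
r7 m[S→φ3] = [155904, 134136, 173808]
r7 m[S→φ7] = [6547968, 2682720, 4171392]
r7 m[C→φ3] = [6, 6, 6]
r7 m[C→φ4] = [793560, 2456160, 2359992]
r7 m[Q→φ1] = [9, 9, 5]
r7 m[Q→φ6] = [865848, 1743240, 2035296]
fixed point reached at round 7
b[L] = ⊗ incoming = [14624064, 11336832, 7697376]

b[L] = [14624064, 11336832, 7697376]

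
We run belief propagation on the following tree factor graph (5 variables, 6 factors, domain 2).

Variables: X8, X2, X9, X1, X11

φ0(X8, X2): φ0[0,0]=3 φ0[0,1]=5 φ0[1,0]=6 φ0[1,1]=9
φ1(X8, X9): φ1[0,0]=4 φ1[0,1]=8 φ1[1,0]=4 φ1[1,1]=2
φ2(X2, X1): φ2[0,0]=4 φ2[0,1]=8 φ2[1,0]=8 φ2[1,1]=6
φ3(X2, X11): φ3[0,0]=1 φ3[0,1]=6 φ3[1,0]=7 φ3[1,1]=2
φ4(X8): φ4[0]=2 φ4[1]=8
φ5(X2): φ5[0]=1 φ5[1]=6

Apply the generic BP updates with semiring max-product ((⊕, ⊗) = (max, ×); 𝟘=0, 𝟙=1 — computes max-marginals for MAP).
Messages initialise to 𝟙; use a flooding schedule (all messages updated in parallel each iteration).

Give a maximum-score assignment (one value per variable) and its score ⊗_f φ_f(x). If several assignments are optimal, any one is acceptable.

assignment: (X8=1, X2=1, X9=0, X1=0, X11=0); score = 96768

init: all messages = 𝟙 over 2 values
r1 m[φ0→X8] = [5, 9]
r1 m[φ0→X2] = [6, 9]
r1 m[φ1→X8] = [8, 4]
r1 m[φ1→X9] = [4, 8]
r1 m[φ2→X2] = [8, 8]
r1 m[φ2→X1] = [8, 8]
r1 m[φ3→X2] = [6, 7]
r1 m[φ3→X11] = [7, 6]
r1 m[φ4→X8] = [2, 8]
r1 m[φ5→X2] = [1, 6]
r1 m[X8→φ0] = [1, 1]
r1 m[X8→φ1] = [1, 1]
r1 m[X8→φ4] = [1, 1]
r1 m[X2→φ0] = [1, 1]
r1 m[X2→φ2] = [1, 1]
r1 m[X2→φ3] = [1, 1]
r1 m[X2→φ5] = [1, 1]
r1 m[X9→φ1] = [1, 1]
r1 m[X1→φ2] = [1, 1]
r1 m[X11→φ3] = [1, 1]
r2 m[φ0→X8] = [5, 9]
r2 m[φ0→X2] = [6, 9]
r2 m[φ1→X8] = [8, 4]
r2 m[φ1→X9] = [4, 8]
r2 m[φ2→X2] = [8, 8]
r2 m[φ2→X1] = [8, 8]
r2 m[φ3→X2] = [6, 7]
r2 m[φ3→X11] = [7, 6]
r2 m[φ4→X8] = [2, 8]
r2 m[φ5→X2] = [1, 6]
r2 m[X8→φ0] = [16, 32]
r2 m[X8→φ1] = [10, 72]
r2 m[X8→φ4] = [40, 36]
r2 m[X2→φ0] = [48, 336]
r2 m[X2→φ2] = [36, 378]
r2 m[X2→φ3] = [48, 432]
r2 m[X2→φ5] = [288, 504]
r2 m[X9→φ1] = [1, 1]
r2 m[X1→φ2] = [1, 1]
r2 m[X11→φ3] = [1, 1]
r3 m[φ0→X8] = [1680, 3024]
r3 m[φ0→X2] = [192, 288]
r3 m[φ1→X8] = [8, 4]
r3 m[φ1→X9] = [288, 144]
r3 m[φ2→X2] = [8, 8]
r3 m[φ2→X1] = [3024, 2268]
r3 m[φ3→X2] = [6, 7]
r3 m[φ3→X11] = [3024, 864]
r3 m[φ4→X8] = [2, 8]
r3 m[φ5→X2] = [1, 6]
r3 m[X8→φ0] = [16, 32]
r3 m[X8→φ1] = [10, 72]
r3 m[X8→φ4] = [40, 36]
r3 m[X2→φ0] = [48, 336]
r3 m[X2→φ2] = [36, 378]
r3 m[X2→φ3] = [48, 432]
r3 m[X2→φ5] = [288, 504]
r3 m[X9→φ1] = [1, 1]
r3 m[X1→φ2] = [1, 1]
r3 m[X11→φ3] = [1, 1]
r4 m[φ0→X8] = [1680, 3024]
r4 m[φ0→X2] = [192, 288]
r4 m[φ1→X8] = [8, 4]
r4 m[φ1→X9] = [288, 144]
r4 m[φ2→X2] = [8, 8]
r4 m[φ2→X1] = [3024, 2268]
r4 m[φ3→X2] = [6, 7]
r4 m[φ3→X11] = [3024, 864]
r4 m[φ4→X8] = [2, 8]
r4 m[φ5→X2] = [1, 6]
r4 m[X8→φ0] = [16, 32]
r4 m[X8→φ1] = [3360, 24192]
r4 m[X8→φ4] = [13440, 12096]
r4 m[X2→φ0] = [48, 336]
r4 m[X2→φ2] = [1152, 12096]
r4 m[X2→φ3] = [1536, 13824]
r4 m[X2→φ5] = [9216, 16128]
r4 m[X9→φ1] = [1, 1]
r4 m[X1→φ2] = [1, 1]
r4 m[X11→φ3] = [1, 1]
r5 m[φ0→X8] = [1680, 3024]
r5 m[φ0→X2] = [192, 288]
r5 m[φ1→X8] = [8, 4]
r5 m[φ1→X9] = [96768, 48384]
r5 m[φ2→X2] = [8, 8]
r5 m[φ2→X1] = [96768, 72576]
r5 m[φ3→X2] = [6, 7]
r5 m[φ3→X11] = [96768, 27648]
r5 m[φ4→X8] = [2, 8]
r5 m[φ5→X2] = [1, 6]
r5 m[X8→φ0] = [16, 32]
r5 m[X8→φ1] = [3360, 24192]
r5 m[X8→φ4] = [13440, 12096]
r5 m[X2→φ0] = [48, 336]
r5 m[X2→φ2] = [1152, 12096]
r5 m[X2→φ3] = [1536, 13824]
r5 m[X2→φ5] = [9216, 16128]
r5 m[X9→φ1] = [1, 1]
r5 m[X1→φ2] = [1, 1]
r5 m[X11→φ3] = [1, 1]
r6 m[φ0→X8] = [1680, 3024]
r6 m[φ0→X2] = [192, 288]
r6 m[φ1→X8] = [8, 4]
r6 m[φ1→X9] = [96768, 48384]
r6 m[φ2→X2] = [8, 8]
r6 m[φ2→X1] = [96768, 72576]
r6 m[φ3→X2] = [6, 7]
r6 m[φ3→X11] = [96768, 27648]
r6 m[φ4→X8] = [2, 8]
r6 m[φ5→X2] = [1, 6]
r6 m[X8→φ0] = [16, 32]
r6 m[X8→φ1] = [3360, 24192]
r6 m[X8→φ4] = [13440, 12096]
r6 m[X2→φ0] = [48, 336]
r6 m[X2→φ2] = [1152, 12096]
r6 m[X2→φ3] = [1536, 13824]
r6 m[X2→φ5] = [9216, 16128]
r6 m[X9→φ1] = [1, 1]
r6 m[X1→φ2] = [1, 1]
r6 m[X11→φ3] = [1, 1]
fixed point reached at round 6
traceback from X8: (X8=1, X2=1, X9=0, X1=0, X11=0), score=96768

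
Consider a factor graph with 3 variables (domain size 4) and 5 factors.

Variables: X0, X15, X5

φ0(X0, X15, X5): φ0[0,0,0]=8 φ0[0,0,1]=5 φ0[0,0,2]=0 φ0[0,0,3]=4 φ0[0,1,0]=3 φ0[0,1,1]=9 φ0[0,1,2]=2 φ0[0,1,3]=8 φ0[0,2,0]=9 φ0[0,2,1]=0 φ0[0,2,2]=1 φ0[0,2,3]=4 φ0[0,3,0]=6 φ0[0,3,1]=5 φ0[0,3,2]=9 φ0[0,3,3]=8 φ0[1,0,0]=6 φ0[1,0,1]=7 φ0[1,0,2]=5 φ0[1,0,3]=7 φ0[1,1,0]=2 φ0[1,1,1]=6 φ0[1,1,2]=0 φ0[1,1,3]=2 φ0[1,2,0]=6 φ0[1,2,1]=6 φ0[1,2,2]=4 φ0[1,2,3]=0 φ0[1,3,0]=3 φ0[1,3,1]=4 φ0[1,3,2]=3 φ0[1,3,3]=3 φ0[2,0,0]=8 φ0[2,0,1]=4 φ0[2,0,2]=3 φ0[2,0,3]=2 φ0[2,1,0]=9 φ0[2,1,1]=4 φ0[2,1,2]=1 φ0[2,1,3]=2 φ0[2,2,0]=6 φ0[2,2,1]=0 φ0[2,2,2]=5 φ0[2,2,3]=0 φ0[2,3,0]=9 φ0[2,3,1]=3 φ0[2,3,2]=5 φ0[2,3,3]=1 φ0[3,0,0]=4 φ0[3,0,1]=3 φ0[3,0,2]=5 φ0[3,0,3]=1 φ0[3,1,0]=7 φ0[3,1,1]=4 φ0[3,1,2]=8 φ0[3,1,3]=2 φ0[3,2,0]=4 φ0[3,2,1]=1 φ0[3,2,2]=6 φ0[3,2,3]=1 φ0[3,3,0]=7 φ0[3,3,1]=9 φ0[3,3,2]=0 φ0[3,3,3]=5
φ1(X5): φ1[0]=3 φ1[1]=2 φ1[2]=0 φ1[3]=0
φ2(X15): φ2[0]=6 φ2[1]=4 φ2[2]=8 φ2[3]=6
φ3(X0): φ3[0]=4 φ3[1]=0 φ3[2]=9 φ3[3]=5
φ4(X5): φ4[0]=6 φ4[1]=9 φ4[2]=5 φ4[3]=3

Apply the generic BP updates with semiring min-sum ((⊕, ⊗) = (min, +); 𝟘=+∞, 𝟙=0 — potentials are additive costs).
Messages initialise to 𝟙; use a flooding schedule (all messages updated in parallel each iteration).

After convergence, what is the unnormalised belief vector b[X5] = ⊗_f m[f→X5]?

b[X5] = [15, 21, 9, 9]

init: all messages = 𝟙 over 4 values
r1 m[φ0→X0] = [0, 0, 0, 0]
r1 m[φ0→X15] = [0, 0, 0, 0]
r1 m[φ0→X5] = [2, 0, 0, 0]
r1 m[φ1→X5] = [3, 2, 0, 0]
r1 m[φ2→X15] = [6, 4, 8, 6]
r1 m[φ3→X0] = [4, 0, 9, 5]
r1 m[φ4→X5] = [6, 9, 5, 3]
r1 m[X0→φ0] = [0, 0, 0, 0]
r1 m[X0→φ3] = [0, 0, 0, 0]
r1 m[X15→φ0] = [0, 0, 0, 0]
r1 m[X15→φ2] = [0, 0, 0, 0]
r1 m[X5→φ0] = [0, 0, 0, 0]
r1 m[X5→φ1] = [0, 0, 0, 0]
r1 m[X5→φ4] = [0, 0, 0, 0]
r2 m[φ0→X0] = [0, 0, 0, 0]
r2 m[φ0→X15] = [0, 0, 0, 0]
r2 m[φ0→X5] = [2, 0, 0, 0]
r2 m[φ1→X5] = [3, 2, 0, 0]
r2 m[φ2→X15] = [6, 4, 8, 6]
r2 m[φ3→X0] = [4, 0, 9, 5]
r2 m[φ4→X5] = [6, 9, 5, 3]
r2 m[X0→φ0] = [4, 0, 9, 5]
r2 m[X0→φ3] = [0, 0, 0, 0]
r2 m[X15→φ0] = [6, 4, 8, 6]
r2 m[X15→φ2] = [0, 0, 0, 0]
r2 m[X5→φ0] = [9, 11, 5, 3]
r2 m[X5→φ1] = [8, 9, 5, 3]
r2 m[X5→φ4] = [5, 2, 0, 0]
r3 m[φ0→X0] = [11, 9, 9, 9]
r3 m[φ0→X15] = [9, 5, 3, 6]
r3 m[φ0→X5] = [6, 10, 4, 6]
r3 m[φ1→X5] = [3, 2, 0, 0]
r3 m[φ2→X15] = [6, 4, 8, 6]
r3 m[φ3→X0] = [4, 0, 9, 5]
r3 m[φ4→X5] = [6, 9, 5, 3]
r3 m[X0→φ0] = [4, 0, 9, 5]
r3 m[X0→φ3] = [0, 0, 0, 0]
r3 m[X15→φ0] = [6, 4, 8, 6]
r3 m[X15→φ2] = [0, 0, 0, 0]
r3 m[X5→φ0] = [9, 11, 5, 3]
r3 m[X5→φ1] = [8, 9, 5, 3]
r3 m[X5→φ4] = [5, 2, 0, 0]
r4 m[φ0→X0] = [11, 9, 9, 9]
r4 m[φ0→X15] = [9, 5, 3, 6]
r4 m[φ0→X5] = [6, 10, 4, 6]
r4 m[φ1→X5] = [3, 2, 0, 0]
r4 m[φ2→X15] = [6, 4, 8, 6]
r4 m[φ3→X0] = [4, 0, 9, 5]
r4 m[φ4→X5] = [6, 9, 5, 3]
r4 m[X0→φ0] = [4, 0, 9, 5]
r4 m[X0→φ3] = [11, 9, 9, 9]
r4 m[X15→φ0] = [6, 4, 8, 6]
r4 m[X15→φ2] = [9, 5, 3, 6]
r4 m[X5→φ0] = [9, 11, 5, 3]
r4 m[X5→φ1] = [12, 19, 9, 9]
r4 m[X5→φ4] = [9, 12, 4, 6]
r5 m[φ0→X0] = [11, 9, 9, 9]
r5 m[φ0→X15] = [9, 5, 3, 6]
r5 m[φ0→X5] = [6, 10, 4, 6]
r5 m[φ1→X5] = [3, 2, 0, 0]
r5 m[φ2→X15] = [6, 4, 8, 6]
r5 m[φ3→X0] = [4, 0, 9, 5]
r5 m[φ4→X5] = [6, 9, 5, 3]
r5 m[X0→φ0] = [4, 0, 9, 5]
r5 m[X0→φ3] = [11, 9, 9, 9]
r5 m[X15→φ0] = [6, 4, 8, 6]
r5 m[X15→φ2] = [9, 5, 3, 6]
r5 m[X5→φ0] = [9, 11, 5, 3]
r5 m[X5→φ1] = [12, 19, 9, 9]
r5 m[X5→φ4] = [9, 12, 4, 6]
fixed point reached at round 5
b[X5] = ⊗ incoming = [15, 21, 9, 9]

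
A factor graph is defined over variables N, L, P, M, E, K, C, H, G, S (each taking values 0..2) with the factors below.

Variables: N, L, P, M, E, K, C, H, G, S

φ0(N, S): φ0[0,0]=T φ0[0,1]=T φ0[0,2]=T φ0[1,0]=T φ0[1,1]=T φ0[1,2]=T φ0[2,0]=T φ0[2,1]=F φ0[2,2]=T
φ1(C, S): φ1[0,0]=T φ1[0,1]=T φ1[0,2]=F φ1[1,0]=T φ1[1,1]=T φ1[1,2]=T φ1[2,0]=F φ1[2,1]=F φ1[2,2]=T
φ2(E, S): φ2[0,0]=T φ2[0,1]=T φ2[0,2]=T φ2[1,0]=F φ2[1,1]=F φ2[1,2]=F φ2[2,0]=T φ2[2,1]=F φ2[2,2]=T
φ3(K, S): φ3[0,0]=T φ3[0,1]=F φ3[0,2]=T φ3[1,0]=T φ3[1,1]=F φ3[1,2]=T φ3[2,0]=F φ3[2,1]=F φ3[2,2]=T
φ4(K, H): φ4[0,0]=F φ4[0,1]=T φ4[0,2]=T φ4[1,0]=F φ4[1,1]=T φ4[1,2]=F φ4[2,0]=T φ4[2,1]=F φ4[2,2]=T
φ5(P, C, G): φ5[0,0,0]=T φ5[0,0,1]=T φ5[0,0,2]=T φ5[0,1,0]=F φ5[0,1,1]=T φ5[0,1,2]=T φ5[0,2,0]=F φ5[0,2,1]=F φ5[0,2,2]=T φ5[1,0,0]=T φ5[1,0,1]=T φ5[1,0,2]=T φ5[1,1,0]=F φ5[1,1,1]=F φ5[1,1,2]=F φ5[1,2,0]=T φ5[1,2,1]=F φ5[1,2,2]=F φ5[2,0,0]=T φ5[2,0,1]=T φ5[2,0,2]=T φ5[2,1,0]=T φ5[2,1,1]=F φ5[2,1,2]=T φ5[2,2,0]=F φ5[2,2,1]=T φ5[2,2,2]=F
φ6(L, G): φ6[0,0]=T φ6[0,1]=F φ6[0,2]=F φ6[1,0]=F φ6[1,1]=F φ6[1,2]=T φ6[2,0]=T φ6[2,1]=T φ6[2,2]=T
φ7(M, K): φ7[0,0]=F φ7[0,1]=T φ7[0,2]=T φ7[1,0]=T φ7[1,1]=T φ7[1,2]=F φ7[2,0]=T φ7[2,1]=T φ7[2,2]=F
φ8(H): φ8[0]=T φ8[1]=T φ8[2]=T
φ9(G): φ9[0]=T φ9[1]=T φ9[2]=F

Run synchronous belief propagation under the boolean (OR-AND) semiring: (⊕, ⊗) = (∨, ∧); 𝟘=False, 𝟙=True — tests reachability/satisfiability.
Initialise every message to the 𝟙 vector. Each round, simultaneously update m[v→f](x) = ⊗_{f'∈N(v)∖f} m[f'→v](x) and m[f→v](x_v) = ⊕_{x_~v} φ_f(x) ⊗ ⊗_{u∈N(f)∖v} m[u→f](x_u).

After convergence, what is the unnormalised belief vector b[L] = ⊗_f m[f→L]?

b[L] = [T, F, T]

init: all messages = 𝟙 over 3 values
r1 m[φ0→N] = [T, T, T]
r1 m[φ0→S] = [T, T, T]
r1 m[φ1→C] = [T, T, T]
r1 m[φ1→S] = [T, T, T]
r1 m[φ2→E] = [T, F, T]
r1 m[φ2→S] = [T, T, T]
r1 m[φ3→K] = [T, T, T]
r1 m[φ3→S] = [T, F, T]
r1 m[φ4→K] = [T, T, T]
r1 m[φ4→H] = [T, T, T]
r1 m[φ5→P] = [T, T, T]
r1 m[φ5→C] = [T, T, T]
r1 m[φ5→G] = [T, T, T]
r1 m[φ6→L] = [T, T, T]
r1 m[φ6→G] = [T, T, T]
r1 m[φ7→M] = [T, T, T]
r1 m[φ7→K] = [T, T, T]
r1 m[φ8→H] = [T, T, T]
r1 m[φ9→G] = [T, T, F]
r1 m[N→φ0] = [T, T, T]
r1 m[L→φ6] = [T, T, T]
r1 m[P→φ5] = [T, T, T]
r1 m[M→φ7] = [T, T, T]
r1 m[E→φ2] = [T, T, T]
r1 m[K→φ3] = [T, T, T]
r1 m[K→φ4] = [T, T, T]
r1 m[K→φ7] = [T, T, T]
r1 m[C→φ1] = [T, T, T]
r1 m[C→φ5] = [T, T, T]
r1 m[H→φ4] = [T, T, T]
r1 m[H→φ8] = [T, T, T]
r1 m[G→φ5] = [T, T, T]
r1 m[G→φ6] = [T, T, T]
r1 m[G→φ9] = [T, T, T]
r1 m[S→φ0] = [T, T, T]
r1 m[S→φ1] = [T, T, T]
r1 m[S→φ2] = [T, T, T]
r1 m[S→φ3] = [T, T, T]
r2 m[φ0→N] = [T, T, T]
r2 m[φ0→S] = [T, T, T]
r2 m[φ1→C] = [T, T, T]
r2 m[φ1→S] = [T, T, T]
r2 m[φ2→E] = [T, F, T]
r2 m[φ2→S] = [T, T, T]
r2 m[φ3→K] = [T, T, T]
r2 m[φ3→S] = [T, F, T]
r2 m[φ4→K] = [T, T, T]
r2 m[φ4→H] = [T, T, T]
r2 m[φ5→P] = [T, T, T]
r2 m[φ5→C] = [T, T, T]
r2 m[φ5→G] = [T, T, T]
r2 m[φ6→L] = [T, T, T]
r2 m[φ6→G] = [T, T, T]
r2 m[φ7→M] = [T, T, T]
r2 m[φ7→K] = [T, T, T]
r2 m[φ8→H] = [T, T, T]
r2 m[φ9→G] = [T, T, F]
r2 m[N→φ0] = [T, T, T]
r2 m[L→φ6] = [T, T, T]
r2 m[P→φ5] = [T, T, T]
r2 m[M→φ7] = [T, T, T]
r2 m[E→φ2] = [T, T, T]
r2 m[K→φ3] = [T, T, T]
r2 m[K→φ4] = [T, T, T]
r2 m[K→φ7] = [T, T, T]
r2 m[C→φ1] = [T, T, T]
r2 m[C→φ5] = [T, T, T]
r2 m[H→φ4] = [T, T, T]
r2 m[H→φ8] = [T, T, T]
r2 m[G→φ5] = [T, T, F]
r2 m[G→φ6] = [T, T, F]
r2 m[G→φ9] = [T, T, T]
r2 m[S→φ0] = [T, F, T]
r2 m[S→φ1] = [T, F, T]
r2 m[S→φ2] = [T, F, T]
r2 m[S→φ3] = [T, T, T]
r3 m[φ0→N] = [T, T, T]
r3 m[φ0→S] = [T, T, T]
r3 m[φ1→C] = [T, T, T]
r3 m[φ1→S] = [T, T, T]
r3 m[φ2→E] = [T, F, T]
r3 m[φ2→S] = [T, T, T]
r3 m[φ3→K] = [T, T, T]
r3 m[φ3→S] = [T, F, T]
r3 m[φ4→K] = [T, T, T]
r3 m[φ4→H] = [T, T, T]
r3 m[φ5→P] = [T, T, T]
r3 m[φ5→C] = [T, T, T]
r3 m[φ5→G] = [T, T, T]
r3 m[φ6→L] = [T, F, T]
r3 m[φ6→G] = [T, T, T]
r3 m[φ7→M] = [T, T, T]
r3 m[φ7→K] = [T, T, T]
r3 m[φ8→H] = [T, T, T]
r3 m[φ9→G] = [T, T, F]
r3 m[N→φ0] = [T, T, T]
r3 m[L→φ6] = [T, T, T]
r3 m[P→φ5] = [T, T, T]
r3 m[M→φ7] = [T, T, T]
r3 m[E→φ2] = [T, T, T]
r3 m[K→φ3] = [T, T, T]
r3 m[K→φ4] = [T, T, T]
r3 m[K→φ7] = [T, T, T]
r3 m[C→φ1] = [T, T, T]
r3 m[C→φ5] = [T, T, T]
r3 m[H→φ4] = [T, T, T]
r3 m[H→φ8] = [T, T, T]
r3 m[G→φ5] = [T, T, F]
r3 m[G→φ6] = [T, T, F]
r3 m[G→φ9] = [T, T, T]
r3 m[S→φ0] = [T, F, T]
r3 m[S→φ1] = [T, F, T]
r3 m[S→φ2] = [T, F, T]
r3 m[S→φ3] = [T, T, T]
r4 m[φ0→N] = [T, T, T]
r4 m[φ0→S] = [T, T, T]
r4 m[φ1→C] = [T, T, T]
r4 m[φ1→S] = [T, T, T]
r4 m[φ2→E] = [T, F, T]
r4 m[φ2→S] = [T, T, T]
r4 m[φ3→K] = [T, T, T]
r4 m[φ3→S] = [T, F, T]
r4 m[φ4→K] = [T, T, T]
r4 m[φ4→H] = [T, T, T]
r4 m[φ5→P] = [T, T, T]
r4 m[φ5→C] = [T, T, T]
r4 m[φ5→G] = [T, T, T]
r4 m[φ6→L] = [T, F, T]
r4 m[φ6→G] = [T, T, T]
r4 m[φ7→M] = [T, T, T]
r4 m[φ7→K] = [T, T, T]
r4 m[φ8→H] = [T, T, T]
r4 m[φ9→G] = [T, T, F]
r4 m[N→φ0] = [T, T, T]
r4 m[L→φ6] = [T, T, T]
r4 m[P→φ5] = [T, T, T]
r4 m[M→φ7] = [T, T, T]
r4 m[E→φ2] = [T, T, T]
r4 m[K→φ3] = [T, T, T]
r4 m[K→φ4] = [T, T, T]
r4 m[K→φ7] = [T, T, T]
r4 m[C→φ1] = [T, T, T]
r4 m[C→φ5] = [T, T, T]
r4 m[H→φ4] = [T, T, T]
r4 m[H→φ8] = [T, T, T]
r4 m[G→φ5] = [T, T, F]
r4 m[G→φ6] = [T, T, F]
r4 m[G→φ9] = [T, T, T]
r4 m[S→φ0] = [T, F, T]
r4 m[S→φ1] = [T, F, T]
r4 m[S→φ2] = [T, F, T]
r4 m[S→φ3] = [T, T, T]
fixed point reached at round 4
b[L] = ⊗ incoming = [T, F, T]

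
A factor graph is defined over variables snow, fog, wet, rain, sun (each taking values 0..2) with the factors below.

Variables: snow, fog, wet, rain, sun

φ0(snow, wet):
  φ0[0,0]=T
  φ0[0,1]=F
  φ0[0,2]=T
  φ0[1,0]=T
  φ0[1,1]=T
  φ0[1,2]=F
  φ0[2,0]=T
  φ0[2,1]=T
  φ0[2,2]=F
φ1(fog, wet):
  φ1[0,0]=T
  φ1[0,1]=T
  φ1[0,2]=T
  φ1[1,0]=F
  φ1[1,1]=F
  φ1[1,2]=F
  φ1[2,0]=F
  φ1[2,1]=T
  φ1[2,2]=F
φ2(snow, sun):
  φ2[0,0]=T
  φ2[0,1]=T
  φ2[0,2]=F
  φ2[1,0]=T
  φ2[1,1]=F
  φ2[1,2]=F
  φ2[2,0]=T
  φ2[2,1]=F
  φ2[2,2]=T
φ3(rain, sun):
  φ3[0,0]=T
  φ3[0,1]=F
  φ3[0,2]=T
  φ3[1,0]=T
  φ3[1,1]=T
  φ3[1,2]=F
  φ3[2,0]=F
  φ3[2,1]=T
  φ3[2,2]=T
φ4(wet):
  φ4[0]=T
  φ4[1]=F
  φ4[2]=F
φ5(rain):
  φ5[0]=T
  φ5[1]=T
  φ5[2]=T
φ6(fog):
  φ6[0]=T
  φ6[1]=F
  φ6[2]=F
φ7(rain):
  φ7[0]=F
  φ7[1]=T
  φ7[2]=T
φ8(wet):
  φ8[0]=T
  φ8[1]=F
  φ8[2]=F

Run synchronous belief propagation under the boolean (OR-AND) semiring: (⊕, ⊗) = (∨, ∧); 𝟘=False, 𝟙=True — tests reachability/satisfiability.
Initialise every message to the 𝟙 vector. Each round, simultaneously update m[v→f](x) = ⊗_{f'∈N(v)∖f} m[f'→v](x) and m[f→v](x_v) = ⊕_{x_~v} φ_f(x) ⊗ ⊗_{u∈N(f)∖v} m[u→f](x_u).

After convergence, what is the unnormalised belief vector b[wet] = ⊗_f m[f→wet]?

b[wet] = [T, F, F]

init: all messages = 𝟙 over 3 values
r1 m[φ0→snow] = [T, T, T]
r1 m[φ0→wet] = [T, T, T]
r1 m[φ1→fog] = [T, F, T]
r1 m[φ1→wet] = [T, T, T]
r1 m[φ2→snow] = [T, T, T]
r1 m[φ2→sun] = [T, T, T]
r1 m[φ3→rain] = [T, T, T]
r1 m[φ3→sun] = [T, T, T]
r1 m[φ4→wet] = [T, F, F]
r1 m[φ5→rain] = [T, T, T]
r1 m[φ6→fog] = [T, F, F]
r1 m[φ7→rain] = [F, T, T]
r1 m[φ8→wet] = [T, F, F]
r1 m[snow→φ0] = [T, T, T]
r1 m[snow→φ2] = [T, T, T]
r1 m[fog→φ1] = [T, T, T]
r1 m[fog→φ6] = [T, T, T]
r1 m[wet→φ0] = [T, T, T]
r1 m[wet→φ1] = [T, T, T]
r1 m[wet→φ4] = [T, T, T]
r1 m[wet→φ8] = [T, T, T]
r1 m[rain→φ3] = [T, T, T]
r1 m[rain→φ5] = [T, T, T]
r1 m[rain→φ7] = [T, T, T]
r1 m[sun→φ2] = [T, T, T]
r1 m[sun→φ3] = [T, T, T]
r2 m[φ0→snow] = [T, T, T]
r2 m[φ0→wet] = [T, T, T]
r2 m[φ1→fog] = [T, F, T]
r2 m[φ1→wet] = [T, T, T]
r2 m[φ2→snow] = [T, T, T]
r2 m[φ2→sun] = [T, T, T]
r2 m[φ3→rain] = [T, T, T]
r2 m[φ3→sun] = [T, T, T]
r2 m[φ4→wet] = [T, F, F]
r2 m[φ5→rain] = [T, T, T]
r2 m[φ6→fog] = [T, F, F]
r2 m[φ7→rain] = [F, T, T]
r2 m[φ8→wet] = [T, F, F]
r2 m[snow→φ0] = [T, T, T]
r2 m[snow→φ2] = [T, T, T]
r2 m[fog→φ1] = [T, F, F]
r2 m[fog→φ6] = [T, F, T]
r2 m[wet→φ0] = [T, F, F]
r2 m[wet→φ1] = [T, F, F]
r2 m[wet→φ4] = [T, F, F]
r2 m[wet→φ8] = [T, F, F]
r2 m[rain→φ3] = [F, T, T]
r2 m[rain→φ5] = [F, T, T]
r2 m[rain→φ7] = [T, T, T]
r2 m[sun→φ2] = [T, T, T]
r2 m[sun→φ3] = [T, T, T]
r3 m[φ0→snow] = [T, T, T]
r3 m[φ0→wet] = [T, T, T]
r3 m[φ1→fog] = [T, F, F]
r3 m[φ1→wet] = [T, T, T]
r3 m[φ2→snow] = [T, T, T]
r3 m[φ2→sun] = [T, T, T]
r3 m[φ3→rain] = [T, T, T]
r3 m[φ3→sun] = [T, T, T]
r3 m[φ4→wet] = [T, F, F]
r3 m[φ5→rain] = [T, T, T]
r3 m[φ6→fog] = [T, F, F]
r3 m[φ7→rain] = [F, T, T]
r3 m[φ8→wet] = [T, F, F]
r3 m[snow→φ0] = [T, T, T]
r3 m[snow→φ2] = [T, T, T]
r3 m[fog→φ1] = [T, F, F]
r3 m[fog→φ6] = [T, F, T]
r3 m[wet→φ0] = [T, F, F]
r3 m[wet→φ1] = [T, F, F]
r3 m[wet→φ4] = [T, F, F]
r3 m[wet→φ8] = [T, F, F]
r3 m[rain→φ3] = [F, T, T]
r3 m[rain→φ5] = [F, T, T]
r3 m[rain→φ7] = [T, T, T]
r3 m[sun→φ2] = [T, T, T]
r3 m[sun→φ3] = [T, T, T]
r4 m[φ0→snow] = [T, T, T]
r4 m[φ0→wet] = [T, T, T]
r4 m[φ1→fog] = [T, F, F]
r4 m[φ1→wet] = [T, T, T]
r4 m[φ2→snow] = [T, T, T]
r4 m[φ2→sun] = [T, T, T]
r4 m[φ3→rain] = [T, T, T]
r4 m[φ3→sun] = [T, T, T]
r4 m[φ4→wet] = [T, F, F]
r4 m[φ5→rain] = [T, T, T]
r4 m[φ6→fog] = [T, F, F]
r4 m[φ7→rain] = [F, T, T]
r4 m[φ8→wet] = [T, F, F]
r4 m[snow→φ0] = [T, T, T]
r4 m[snow→φ2] = [T, T, T]
r4 m[fog→φ1] = [T, F, F]
r4 m[fog→φ6] = [T, F, F]
r4 m[wet→φ0] = [T, F, F]
r4 m[wet→φ1] = [T, F, F]
r4 m[wet→φ4] = [T, F, F]
r4 m[wet→φ8] = [T, F, F]
r4 m[rain→φ3] = [F, T, T]
r4 m[rain→φ5] = [F, T, T]
r4 m[rain→φ7] = [T, T, T]
r4 m[sun→φ2] = [T, T, T]
r4 m[sun→φ3] = [T, T, T]
r5 m[φ0→snow] = [T, T, T]
r5 m[φ0→wet] = [T, T, T]
r5 m[φ1→fog] = [T, F, F]
r5 m[φ1→wet] = [T, T, T]
r5 m[φ2→snow] = [T, T, T]
r5 m[φ2→sun] = [T, T, T]
r5 m[φ3→rain] = [T, T, T]
r5 m[φ3→sun] = [T, T, T]
r5 m[φ4→wet] = [T, F, F]
r5 m[φ5→rain] = [T, T, T]
r5 m[φ6→fog] = [T, F, F]
r5 m[φ7→rain] = [F, T, T]
r5 m[φ8→wet] = [T, F, F]
r5 m[snow→φ0] = [T, T, T]
r5 m[snow→φ2] = [T, T, T]
r5 m[fog→φ1] = [T, F, F]
r5 m[fog→φ6] = [T, F, F]
r5 m[wet→φ0] = [T, F, F]
r5 m[wet→φ1] = [T, F, F]
r5 m[wet→φ4] = [T, F, F]
r5 m[wet→φ8] = [T, F, F]
r5 m[rain→φ3] = [F, T, T]
r5 m[rain→φ5] = [F, T, T]
r5 m[rain→φ7] = [T, T, T]
r5 m[sun→φ2] = [T, T, T]
r5 m[sun→φ3] = [T, T, T]
fixed point reached at round 5
b[wet] = ⊗ incoming = [T, F, F]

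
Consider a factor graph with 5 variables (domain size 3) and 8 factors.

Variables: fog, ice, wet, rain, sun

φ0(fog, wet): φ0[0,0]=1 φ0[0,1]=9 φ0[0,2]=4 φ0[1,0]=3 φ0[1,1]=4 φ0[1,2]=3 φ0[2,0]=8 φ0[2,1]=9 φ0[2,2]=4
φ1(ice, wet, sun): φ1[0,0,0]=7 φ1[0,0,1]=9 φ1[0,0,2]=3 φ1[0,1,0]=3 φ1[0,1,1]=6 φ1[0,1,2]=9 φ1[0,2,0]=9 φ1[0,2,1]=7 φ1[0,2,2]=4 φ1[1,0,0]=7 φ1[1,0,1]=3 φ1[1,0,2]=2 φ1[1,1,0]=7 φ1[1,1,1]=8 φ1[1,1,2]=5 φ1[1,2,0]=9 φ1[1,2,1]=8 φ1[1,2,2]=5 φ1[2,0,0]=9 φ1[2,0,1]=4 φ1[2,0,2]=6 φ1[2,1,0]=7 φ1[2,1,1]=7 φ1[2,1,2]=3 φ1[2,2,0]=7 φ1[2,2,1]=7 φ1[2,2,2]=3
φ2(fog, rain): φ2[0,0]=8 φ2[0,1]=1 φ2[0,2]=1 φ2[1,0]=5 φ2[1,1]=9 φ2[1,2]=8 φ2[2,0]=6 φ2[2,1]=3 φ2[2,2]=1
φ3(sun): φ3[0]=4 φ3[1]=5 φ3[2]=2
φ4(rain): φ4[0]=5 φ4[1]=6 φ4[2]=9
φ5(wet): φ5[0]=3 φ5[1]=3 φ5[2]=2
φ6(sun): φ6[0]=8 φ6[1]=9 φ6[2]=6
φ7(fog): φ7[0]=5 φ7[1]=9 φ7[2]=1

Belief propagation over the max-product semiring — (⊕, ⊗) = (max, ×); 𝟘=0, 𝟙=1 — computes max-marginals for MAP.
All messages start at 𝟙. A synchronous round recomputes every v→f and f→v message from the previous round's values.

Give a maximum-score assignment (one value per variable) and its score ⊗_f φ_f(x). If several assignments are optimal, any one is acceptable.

assignment: (fog=1, ice=1, wet=1, rain=2, sun=1); score = 2799360

init: all messages = 𝟙 over 3 values
r1 m[φ0→fog] = [9, 4, 9]
r1 m[φ0→wet] = [8, 9, 4]
r1 m[φ1→ice] = [9, 9, 9]
r1 m[φ1→wet] = [9, 9, 9]
r1 m[φ1→sun] = [9, 9, 9]
r1 m[φ2→fog] = [8, 9, 6]
r1 m[φ2→rain] = [8, 9, 8]
r1 m[φ3→sun] = [4, 5, 2]
r1 m[φ4→rain] = [5, 6, 9]
r1 m[φ5→wet] = [3, 3, 2]
r1 m[φ6→sun] = [8, 9, 6]
r1 m[φ7→fog] = [5, 9, 1]
r1 m[fog→φ0] = [1, 1, 1]
r1 m[fog→φ2] = [1, 1, 1]
r1 m[fog→φ7] = [1, 1, 1]
r1 m[ice→φ1] = [1, 1, 1]
r1 m[wet→φ0] = [1, 1, 1]
r1 m[wet→φ1] = [1, 1, 1]
r1 m[wet→φ5] = [1, 1, 1]
r1 m[rain→φ2] = [1, 1, 1]
r1 m[rain→φ4] = [1, 1, 1]
r1 m[sun→φ1] = [1, 1, 1]
r1 m[sun→φ3] = [1, 1, 1]
r1 m[sun→φ6] = [1, 1, 1]
r2 m[φ0→fog] = [9, 4, 9]
r2 m[φ0→wet] = [8, 9, 4]
r2 m[φ1→ice] = [9, 9, 9]
r2 m[φ1→wet] = [9, 9, 9]
r2 m[φ1→sun] = [9, 9, 9]
r2 m[φ2→fog] = [8, 9, 6]
r2 m[φ2→rain] = [8, 9, 8]
r2 m[φ3→sun] = [4, 5, 2]
r2 m[φ4→rain] = [5, 6, 9]
r2 m[φ5→wet] = [3, 3, 2]
r2 m[φ6→sun] = [8, 9, 6]
r2 m[φ7→fog] = [5, 9, 1]
r2 m[fog→φ0] = [40, 81, 6]
r2 m[fog→φ2] = [45, 36, 9]
r2 m[fog→φ7] = [72, 36, 54]
r2 m[ice→φ1] = [1, 1, 1]
r2 m[wet→φ0] = [27, 27, 18]
r2 m[wet→φ1] = [24, 27, 8]
r2 m[wet→φ5] = [72, 81, 36]
r2 m[rain→φ2] = [5, 6, 9]
r2 m[rain→φ4] = [8, 9, 8]
r2 m[sun→φ1] = [32, 45, 12]
r2 m[sun→φ3] = [72, 81, 54]
r2 m[sun→φ6] = [36, 45, 18]
r3 m[φ0→fog] = [243, 108, 243]
r3 m[φ0→wet] = [243, 360, 243]
r3 m[φ1→ice] = [9720, 9720, 8505]
r3 m[φ1→wet] = [405, 360, 360]
r3 m[φ1→sun] = [216, 216, 243]
r3 m[φ2→fog] = [40, 72, 30]
r3 m[φ2→rain] = [360, 324, 288]
r3 m[φ3→sun] = [4, 5, 2]
r3 m[φ4→rain] = [5, 6, 9]
r3 m[φ5→wet] = [3, 3, 2]
r3 m[φ6→sun] = [8, 9, 6]
r3 m[φ7→fog] = [5, 9, 1]
r3 m[fog→φ0] = [40, 81, 6]
r3 m[fog→φ2] = [45, 36, 9]
r3 m[fog→φ7] = [72, 36, 54]
r3 m[ice→φ1] = [1, 1, 1]
r3 m[wet→φ0] = [27, 27, 18]
r3 m[wet→φ1] = [24, 27, 8]
r3 m[wet→φ5] = [72, 81, 36]
r3 m[rain→φ2] = [5, 6, 9]
r3 m[rain→φ4] = [8, 9, 8]
r3 m[sun→φ1] = [32, 45, 12]
r3 m[sun→φ3] = [72, 81, 54]
r3 m[sun→φ6] = [36, 45, 18]
r4 m[φ0→fog] = [243, 108, 243]
r4 m[φ0→wet] = [243, 360, 243]
r4 m[φ1→ice] = [9720, 9720, 8505]
r4 m[φ1→wet] = [405, 360, 360]
r4 m[φ1→sun] = [216, 216, 243]
r4 m[φ2→fog] = [40, 72, 30]
r4 m[φ2→rain] = [360, 324, 288]
r4 m[φ3→sun] = [4, 5, 2]
r4 m[φ4→rain] = [5, 6, 9]
r4 m[φ5→wet] = [3, 3, 2]
r4 m[φ6→sun] = [8, 9, 6]
r4 m[φ7→fog] = [5, 9, 1]
r4 m[fog→φ0] = [200, 648, 30]
r4 m[fog→φ2] = [1215, 972, 243]
r4 m[fog→φ7] = [9720, 7776, 7290]
r4 m[ice→φ1] = [1, 1, 1]
r4 m[wet→φ0] = [1215, 1080, 720]
r4 m[wet→φ1] = [729, 1080, 486]
r4 m[wet→φ5] = [98415, 129600, 87480]
r4 m[rain→φ2] = [5, 6, 9]
r4 m[rain→φ4] = [360, 324, 288]
r4 m[sun→φ1] = [32, 45, 12]
r4 m[sun→φ3] = [1728, 1944, 1458]
r4 m[sun→φ6] = [864, 1080, 486]
r5 m[φ0→fog] = [9720, 4320, 9720]
r5 m[φ0→wet] = [1944, 2592, 1944]
r5 m[φ1→ice] = [295245, 388800, 340200]
r5 m[φ1→wet] = [405, 360, 360]
r5 m[φ1→sun] = [7560, 8640, 9720]
r5 m[φ2→fog] = [40, 72, 30]
r5 m[φ2→rain] = [9720, 8748, 7776]
r5 m[φ3→sun] = [4, 5, 2]
r5 m[φ4→rain] = [5, 6, 9]
r5 m[φ5→wet] = [3, 3, 2]
r5 m[φ6→sun] = [8, 9, 6]
r5 m[φ7→fog] = [5, 9, 1]
r5 m[fog→φ0] = [200, 648, 30]
r5 m[fog→φ2] = [1215, 972, 243]
r5 m[fog→φ7] = [9720, 7776, 7290]
r5 m[ice→φ1] = [1, 1, 1]
r5 m[wet→φ0] = [1215, 1080, 720]
r5 m[wet→φ1] = [729, 1080, 486]
r5 m[wet→φ5] = [98415, 129600, 87480]
r5 m[rain→φ2] = [5, 6, 9]
r5 m[rain→φ4] = [360, 324, 288]
r5 m[sun→φ1] = [32, 45, 12]
r5 m[sun→φ3] = [1728, 1944, 1458]
r5 m[sun→φ6] = [864, 1080, 486]
r6 m[φ0→fog] = [9720, 4320, 9720]
r6 m[φ0→wet] = [1944, 2592, 1944]
r6 m[φ1→ice] = [295245, 388800, 340200]
r6 m[φ1→wet] = [405, 360, 360]
r6 m[φ1→sun] = [7560, 8640, 9720]
r6 m[φ2→fog] = [40, 72, 30]
r6 m[φ2→rain] = [9720, 8748, 7776]
r6 m[φ3→sun] = [4, 5, 2]
r6 m[φ4→rain] = [5, 6, 9]
r6 m[φ5→wet] = [3, 3, 2]
r6 m[φ6→sun] = [8, 9, 6]
r6 m[φ7→fog] = [5, 9, 1]
r6 m[fog→φ0] = [200, 648, 30]
r6 m[fog→φ2] = [48600, 38880, 9720]
r6 m[fog→φ7] = [388800, 311040, 291600]
r6 m[ice→φ1] = [1, 1, 1]
r6 m[wet→φ0] = [1215, 1080, 720]
r6 m[wet→φ1] = [5832, 7776, 3888]
r6 m[wet→φ5] = [787320, 933120, 699840]
r6 m[rain→φ2] = [5, 6, 9]
r6 m[rain→φ4] = [9720, 8748, 7776]
r6 m[sun→φ1] = [32, 45, 12]
r6 m[sun→φ3] = [60480, 77760, 58320]
r6 m[sun→φ6] = [30240, 43200, 19440]
r7 m[φ0→fog] = [9720, 4320, 9720]
r7 m[φ0→wet] = [1944, 2592, 1944]
r7 m[φ1→ice] = [2361960, 2799360, 2449440]
r7 m[φ1→wet] = [405, 360, 360]
r7 m[φ1→sun] = [54432, 62208, 69984]
r7 m[φ2→fog] = [40, 72, 30]
r7 m[φ2→rain] = [388800, 349920, 311040]
r7 m[φ3→sun] = [4, 5, 2]
r7 m[φ4→rain] = [5, 6, 9]
r7 m[φ5→wet] = [3, 3, 2]
r7 m[φ6→sun] = [8, 9, 6]
r7 m[φ7→fog] = [5, 9, 1]
r7 m[fog→φ0] = [200, 648, 30]
r7 m[fog→φ2] = [48600, 38880, 9720]
r7 m[fog→φ7] = [388800, 311040, 291600]
r7 m[ice→φ1] = [1, 1, 1]
r7 m[wet→φ0] = [1215, 1080, 720]
r7 m[wet→φ1] = [5832, 7776, 3888]
r7 m[wet→φ5] = [787320, 933120, 699840]
r7 m[rain→φ2] = [5, 6, 9]
r7 m[rain→φ4] = [9720, 8748, 7776]
r7 m[sun→φ1] = [32, 45, 12]
r7 m[sun→φ3] = [60480, 77760, 58320]
r7 m[sun→φ6] = [30240, 43200, 19440]
r8 m[φ0→fog] = [9720, 4320, 9720]
r8 m[φ0→wet] = [1944, 2592, 1944]
r8 m[φ1→ice] = [2361960, 2799360, 2449440]
r8 m[φ1→wet] = [405, 360, 360]
r8 m[φ1→sun] = [54432, 62208, 69984]
r8 m[φ2→fog] = [40, 72, 30]
r8 m[φ2→rain] = [388800, 349920, 311040]
r8 m[φ3→sun] = [4, 5, 2]
r8 m[φ4→rain] = [5, 6, 9]
r8 m[φ5→wet] = [3, 3, 2]
r8 m[φ6→sun] = [8, 9, 6]
r8 m[φ7→fog] = [5, 9, 1]
r8 m[fog→φ0] = [200, 648, 30]
r8 m[fog→φ2] = [48600, 38880, 9720]
r8 m[fog→φ7] = [388800, 311040, 291600]
r8 m[ice→φ1] = [1, 1, 1]
r8 m[wet→φ0] = [1215, 1080, 720]
r8 m[wet→φ1] = [5832, 7776, 3888]
r8 m[wet→φ5] = [787320, 933120, 699840]
r8 m[rain→φ2] = [5, 6, 9]
r8 m[rain→φ4] = [388800, 349920, 311040]
r8 m[sun→φ1] = [32, 45, 12]
r8 m[sun→φ3] = [435456, 559872, 419904]
r8 m[sun→φ6] = [217728, 311040, 139968]
r9 m[φ0→fog] = [9720, 4320, 9720]
r9 m[φ0→wet] = [1944, 2592, 1944]
r9 m[φ1→ice] = [2361960, 2799360, 2449440]
r9 m[φ1→wet] = [405, 360, 360]
r9 m[φ1→sun] = [54432, 62208, 69984]
r9 m[φ2→fog] = [40, 72, 30]
r9 m[φ2→rain] = [388800, 349920, 311040]
r9 m[φ3→sun] = [4, 5, 2]
r9 m[φ4→rain] = [5, 6, 9]
r9 m[φ5→wet] = [3, 3, 2]
r9 m[φ6→sun] = [8, 9, 6]
r9 m[φ7→fog] = [5, 9, 1]
r9 m[fog→φ0] = [200, 648, 30]
r9 m[fog→φ2] = [48600, 38880, 9720]
r9 m[fog→φ7] = [388800, 311040, 291600]
r9 m[ice→φ1] = [1, 1, 1]
r9 m[wet→φ0] = [1215, 1080, 720]
r9 m[wet→φ1] = [5832, 7776, 3888]
r9 m[wet→φ5] = [787320, 933120, 699840]
r9 m[rain→φ2] = [5, 6, 9]
r9 m[rain→φ4] = [388800, 349920, 311040]
r9 m[sun→φ1] = [32, 45, 12]
r9 m[sun→φ3] = [435456, 559872, 419904]
r9 m[sun→φ6] = [217728, 311040, 139968]
fixed point reached at round 9
traceback from fog: (fog=1, ice=1, wet=1, rain=2, sun=1), score=2799360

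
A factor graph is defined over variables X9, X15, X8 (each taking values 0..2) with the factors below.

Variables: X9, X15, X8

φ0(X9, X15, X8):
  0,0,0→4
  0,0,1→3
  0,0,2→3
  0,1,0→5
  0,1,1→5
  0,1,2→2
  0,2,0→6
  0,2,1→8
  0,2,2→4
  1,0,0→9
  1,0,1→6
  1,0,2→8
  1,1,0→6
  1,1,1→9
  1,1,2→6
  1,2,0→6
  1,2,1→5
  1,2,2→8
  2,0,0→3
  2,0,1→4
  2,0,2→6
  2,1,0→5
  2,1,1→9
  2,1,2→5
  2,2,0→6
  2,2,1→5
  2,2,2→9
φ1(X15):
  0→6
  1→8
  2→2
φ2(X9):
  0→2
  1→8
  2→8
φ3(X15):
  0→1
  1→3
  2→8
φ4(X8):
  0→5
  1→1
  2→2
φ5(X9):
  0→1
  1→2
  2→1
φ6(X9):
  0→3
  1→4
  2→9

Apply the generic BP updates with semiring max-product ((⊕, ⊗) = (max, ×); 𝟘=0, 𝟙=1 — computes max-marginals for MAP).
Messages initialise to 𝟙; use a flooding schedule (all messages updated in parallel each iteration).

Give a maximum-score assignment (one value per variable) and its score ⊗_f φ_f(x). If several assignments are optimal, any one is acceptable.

init: all messages = 𝟙 over 3 values
r1 m[φ0→X9] = [8, 9, 9]
r1 m[φ0→X15] = [9, 9, 9]
r1 m[φ0→X8] = [9, 9, 9]
r1 m[φ1→X15] = [6, 8, 2]
r1 m[φ2→X9] = [2, 8, 8]
r1 m[φ3→X15] = [1, 3, 8]
r1 m[φ4→X8] = [5, 1, 2]
r1 m[φ5→X9] = [1, 2, 1]
r1 m[φ6→X9] = [3, 4, 9]
r1 m[X9→φ0] = [1, 1, 1]
r1 m[X9→φ2] = [1, 1, 1]
r1 m[X9→φ5] = [1, 1, 1]
r1 m[X9→φ6] = [1, 1, 1]
r1 m[X15→φ0] = [1, 1, 1]
r1 m[X15→φ1] = [1, 1, 1]
r1 m[X15→φ3] = [1, 1, 1]
r1 m[X8→φ0] = [1, 1, 1]
r1 m[X8→φ4] = [1, 1, 1]
r2 m[φ0→X9] = [8, 9, 9]
r2 m[φ0→X15] = [9, 9, 9]
r2 m[φ0→X8] = [9, 9, 9]
r2 m[φ1→X15] = [6, 8, 2]
r2 m[φ2→X9] = [2, 8, 8]
r2 m[φ3→X15] = [1, 3, 8]
r2 m[φ4→X8] = [5, 1, 2]
r2 m[φ5→X9] = [1, 2, 1]
r2 m[φ6→X9] = [3, 4, 9]
r2 m[X9→φ0] = [6, 64, 72]
r2 m[X9→φ2] = [24, 72, 81]
r2 m[X9→φ5] = [48, 288, 648]
r2 m[X9→φ6] = [16, 144, 72]
r2 m[X15→φ0] = [6, 24, 16]
r2 m[X15→φ1] = [9, 27, 72]
r2 m[X15→φ3] = [54, 72, 18]
r2 m[X8→φ0] = [5, 1, 2]
r2 m[X8→φ4] = [9, 9, 9]
r3 m[φ0→X9] = [600, 720, 600]
r3 m[φ0→X15] = [2880, 1920, 2160]
r3 m[φ0→X8] = [9216, 15552, 10368]
r3 m[φ1→X15] = [6, 8, 2]
r3 m[φ2→X9] = [2, 8, 8]
r3 m[φ3→X15] = [1, 3, 8]
r3 m[φ4→X8] = [5, 1, 2]
r3 m[φ5→X9] = [1, 2, 1]
r3 m[φ6→X9] = [3, 4, 9]
r3 m[X9→φ0] = [6, 64, 72]
r3 m[X9→φ2] = [24, 72, 81]
r3 m[X9→φ5] = [48, 288, 648]
r3 m[X9→φ6] = [16, 144, 72]
r3 m[X15→φ0] = [6, 24, 16]
r3 m[X15→φ1] = [9, 27, 72]
r3 m[X15→φ3] = [54, 72, 18]
r3 m[X8→φ0] = [5, 1, 2]
r3 m[X8→φ4] = [9, 9, 9]
r4 m[φ0→X9] = [600, 720, 600]
r4 m[φ0→X15] = [2880, 1920, 2160]
r4 m[φ0→X8] = [9216, 15552, 10368]
r4 m[φ1→X15] = [6, 8, 2]
r4 m[φ2→X9] = [2, 8, 8]
r4 m[φ3→X15] = [1, 3, 8]
r4 m[φ4→X8] = [5, 1, 2]
r4 m[φ5→X9] = [1, 2, 1]
r4 m[φ6→X9] = [3, 4, 9]
r4 m[X9→φ0] = [6, 64, 72]
r4 m[X9→φ2] = [1800, 5760, 5400]
r4 m[X9→φ5] = [3600, 23040, 43200]
r4 m[X9→φ6] = [1200, 11520, 4800]
r4 m[X15→φ0] = [6, 24, 16]
r4 m[X15→φ1] = [2880, 5760, 17280]
r4 m[X15→φ3] = [17280, 15360, 4320]
r4 m[X8→φ0] = [5, 1, 2]
r4 m[X8→φ4] = [9216, 15552, 10368]
r5 m[φ0→X9] = [600, 720, 600]
r5 m[φ0→X15] = [2880, 1920, 2160]
r5 m[φ0→X8] = [9216, 15552, 10368]
r5 m[φ1→X15] = [6, 8, 2]
r5 m[φ2→X9] = [2, 8, 8]
r5 m[φ3→X15] = [1, 3, 8]
r5 m[φ4→X8] = [5, 1, 2]
r5 m[φ5→X9] = [1, 2, 1]
r5 m[φ6→X9] = [3, 4, 9]
r5 m[X9→φ0] = [6, 64, 72]
r5 m[X9→φ2] = [1800, 5760, 5400]
r5 m[X9→φ5] = [3600, 23040, 43200]
r5 m[X9→φ6] = [1200, 11520, 4800]
r5 m[X15→φ0] = [6, 24, 16]
r5 m[X15→φ1] = [2880, 5760, 17280]
r5 m[X15→φ3] = [17280, 15360, 4320]
r5 m[X8→φ0] = [5, 1, 2]
r5 m[X8→φ4] = [9216, 15552, 10368]
fixed point reached at round 5
traceback from X9: (X9=1, X15=1, X8=0), score=46080

assignment: (X9=1, X15=1, X8=0); score = 46080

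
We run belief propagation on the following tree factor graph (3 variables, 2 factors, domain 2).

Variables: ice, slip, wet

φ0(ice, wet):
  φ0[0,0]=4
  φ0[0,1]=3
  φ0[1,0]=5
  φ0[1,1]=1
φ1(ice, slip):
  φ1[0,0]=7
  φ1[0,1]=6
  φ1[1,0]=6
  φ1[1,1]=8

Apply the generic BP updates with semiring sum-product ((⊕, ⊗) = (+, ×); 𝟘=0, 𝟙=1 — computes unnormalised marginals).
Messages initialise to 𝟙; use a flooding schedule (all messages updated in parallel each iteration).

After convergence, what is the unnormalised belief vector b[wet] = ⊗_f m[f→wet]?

init: all messages = 𝟙 over 2 values
r1 m[φ0→ice] = [7, 6]
r1 m[φ0→wet] = [9, 4]
r1 m[φ1→ice] = [13, 14]
r1 m[φ1→slip] = [13, 14]
r1 m[ice→φ0] = [1, 1]
r1 m[ice→φ1] = [1, 1]
r1 m[slip→φ1] = [1, 1]
r1 m[wet→φ0] = [1, 1]
r2 m[φ0→ice] = [7, 6]
r2 m[φ0→wet] = [9, 4]
r2 m[φ1→ice] = [13, 14]
r2 m[φ1→slip] = [13, 14]
r2 m[ice→φ0] = [13, 14]
r2 m[ice→φ1] = [7, 6]
r2 m[slip→φ1] = [1, 1]
r2 m[wet→φ0] = [1, 1]
r3 m[φ0→ice] = [7, 6]
r3 m[φ0→wet] = [122, 53]
r3 m[φ1→ice] = [13, 14]
r3 m[φ1→slip] = [85, 90]
r3 m[ice→φ0] = [13, 14]
r3 m[ice→φ1] = [7, 6]
r3 m[slip→φ1] = [1, 1]
r3 m[wet→φ0] = [1, 1]
r4 m[φ0→ice] = [7, 6]
r4 m[φ0→wet] = [122, 53]
r4 m[φ1→ice] = [13, 14]
r4 m[φ1→slip] = [85, 90]
r4 m[ice→φ0] = [13, 14]
r4 m[ice→φ1] = [7, 6]
r4 m[slip→φ1] = [1, 1]
r4 m[wet→φ0] = [1, 1]
fixed point reached at round 4
b[wet] = ⊗ incoming = [122, 53]

b[wet] = [122, 53]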